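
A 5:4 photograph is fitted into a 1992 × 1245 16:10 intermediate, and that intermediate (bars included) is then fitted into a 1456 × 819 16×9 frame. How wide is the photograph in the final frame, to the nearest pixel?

1024 px

5:4 in 1992×1245: fills the height, so the photograph is 1556.25 × 1245.00.
The 16:10 canvas is height-limited in 1456×819, giving 1310.40 × 819.00; scale factor 0.6578.
The photograph scales with it: width 1556.25 × 0.6578 ≈ 1023.75.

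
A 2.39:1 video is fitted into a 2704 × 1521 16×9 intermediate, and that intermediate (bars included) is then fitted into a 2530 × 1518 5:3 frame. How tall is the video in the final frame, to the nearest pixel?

1059 px

Inside the 2704×1521 canvas the video is width-limited at 2704.00 × 1131.38.
16×9 in 2530×1518: fills the width, so the intermediate becomes 2530.00 × 1423.12 — a scale of ×0.9357.
Applying the same ×0.9357: 1131.38 → 1058.58.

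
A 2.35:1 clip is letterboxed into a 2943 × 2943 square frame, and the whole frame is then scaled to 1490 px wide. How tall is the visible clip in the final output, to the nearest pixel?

634 px

At 2943×2943 the clip is width-limited, so height = 2943 / 2.350 ≈ 1252.34 px.
Scaling 2943 → 1490 is ×0.5063, so the height becomes 1252.34 × 0.5063 ≈ 634.04 px.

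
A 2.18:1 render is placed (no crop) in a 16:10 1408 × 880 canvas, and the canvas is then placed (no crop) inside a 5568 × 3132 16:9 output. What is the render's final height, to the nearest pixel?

2.18:1 in 1408×880: fills the width, so the render is 1408.00 × 645.87.
Second fit — the 16:10 canvas into 5568×3132 spans the height: 5011.20 × 3132.00 (×3.5591 from 1408×880).
The render scales with it: height 645.87 × 3.5591 ≈ 2298.72.

2299 px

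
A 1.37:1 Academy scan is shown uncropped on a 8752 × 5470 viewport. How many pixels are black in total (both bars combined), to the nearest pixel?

6881807 pixels

1.37:1 Academy (1.370) < 16:10 (1.600), so the scan fills the height.
The scan is 5470 × 1.370 ≈ 7493.9000 px wide.
Black = 8752 − 7493.9000 = 1258.1000 px.
That's 1258.1000 × 5470 ≈ 6881807 black pixels.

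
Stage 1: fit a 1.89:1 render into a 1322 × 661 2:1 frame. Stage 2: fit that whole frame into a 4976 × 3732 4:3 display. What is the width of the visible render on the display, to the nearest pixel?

First fit — 1.89:1 into 1322×661 spans the height: 1249.29 × 661.00.
2:1 in 4976×3732: fills the width, so the intermediate becomes 4976.00 × 2488.00 — a scale of ×3.7640.
So the render's width is 1249.29 × 3.7640 ≈ 4702.32.

4702 px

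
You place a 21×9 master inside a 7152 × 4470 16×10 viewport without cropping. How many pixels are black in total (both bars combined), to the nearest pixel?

10047538 pixels

Since 2.333 > 1.600, the master is width-limited.
Content height = 7152 × 9/21 ≈ 3065.1429 px.
Black = 4470 − 3065.1429 = 1404.8571 px.
That's 1404.8571 × 7152 ≈ 10047538 black pixels.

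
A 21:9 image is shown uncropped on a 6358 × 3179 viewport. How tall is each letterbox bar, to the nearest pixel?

227 px

21:9 (2.333) > 2:1 (2.000), so the image fills the width.
That makes the image 2724.86 px tall (6358 × 9/21).
Leftover height: 3179 − 2724.86 = 454.14 px → 227.07 each side.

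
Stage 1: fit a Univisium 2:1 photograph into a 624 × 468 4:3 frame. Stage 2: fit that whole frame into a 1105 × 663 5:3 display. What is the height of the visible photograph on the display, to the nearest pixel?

442 px

First fit — Univisium 2:1 into 624×468 spans the width: 624.00 × 312.00.
4:3 in 1105×663: fills the height, so the intermediate becomes 884.00 × 663.00 — a scale of ×1.4167.
Applying the same ×1.4167: 312.00 → 442.00.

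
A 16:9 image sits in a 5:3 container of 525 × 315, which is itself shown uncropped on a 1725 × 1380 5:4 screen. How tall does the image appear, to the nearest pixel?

970 px

16:9 in 525×315: fills the width, so the image is 525.00 × 295.31.
Second fit — the 5:3 canvas into 1725×1380 spans the width: 1725.00 × 1035.00 (×3.2857 from 525×315).
The image scales with it: height 295.31 × 3.2857 ≈ 970.31.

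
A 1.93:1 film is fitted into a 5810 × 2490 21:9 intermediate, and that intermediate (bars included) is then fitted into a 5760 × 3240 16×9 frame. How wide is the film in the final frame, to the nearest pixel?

First fit — 1.93:1 into 5810×2490 spans the height: 4805.70 × 2490.00.
The 21:9 canvas is width-limited in 5760×3240, giving 5760.00 × 2468.57; scale factor 0.9914.
So the film's width is 4805.70 × 0.9914 ≈ 4764.34.

4764 px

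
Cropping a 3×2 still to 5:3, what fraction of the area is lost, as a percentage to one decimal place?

Going from 3×2 to 5:3 means cutting height while keeping width.
Fraction kept = (1.500)/(1.667) ≈ 90.00%, so 10.00% is lost.

10.0%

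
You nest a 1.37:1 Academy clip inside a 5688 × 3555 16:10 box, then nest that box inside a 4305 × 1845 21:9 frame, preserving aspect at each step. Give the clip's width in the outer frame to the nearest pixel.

2528 px

First fit — 1.37:1 Academy into 5688×3555 spans the height: 4870.35 × 3555.00.
16:10 in 4305×1845: fills the height, so the intermediate becomes 2952.00 × 1845.00 — a scale of ×0.5190.
Applying the same ×0.5190: 4870.35 → 2527.65.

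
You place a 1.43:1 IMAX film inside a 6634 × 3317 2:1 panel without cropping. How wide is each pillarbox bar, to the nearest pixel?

945 px

Since 1.430 < 2.000, the film is height-limited.
That makes the image 4743.31 px wide (3317 × 1.430).
6634 − 4743.31 = 1890.69 px of bars (945.35 each).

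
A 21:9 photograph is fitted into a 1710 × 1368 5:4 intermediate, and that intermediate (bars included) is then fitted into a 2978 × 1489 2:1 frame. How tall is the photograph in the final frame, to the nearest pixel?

21:9 in 1710×1368: fills the width, so the photograph is 1710.00 × 732.86.
5:4 in 2978×1489: fills the height, so the intermediate becomes 1861.25 × 1489.00 — a scale of ×1.0885.
So the photograph's height is 732.86 × 1.0885 ≈ 797.68.

798 px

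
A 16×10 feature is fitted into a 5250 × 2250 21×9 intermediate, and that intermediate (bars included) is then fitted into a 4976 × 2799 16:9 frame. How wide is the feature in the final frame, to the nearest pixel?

3412 px

16×10 in 5250×2250: fills the height, so the feature is 3600.00 × 2250.00.
Second fit — the 21×9 canvas into 4976×2799 spans the width: 4976.00 × 2132.57 (×0.9478 from 5250×2250).
Applying the same ×0.9478: 3600.00 → 3412.11.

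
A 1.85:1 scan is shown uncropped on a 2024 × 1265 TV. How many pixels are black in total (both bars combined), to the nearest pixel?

345995 pixels

Since 1.850 > 1.600, the scan is width-limited.
That makes the image 1094.0541 px tall (2024 / 1.850).
Black = 1265 − 1094.0541 = 170.9459 px.
That's 170.9459 × 2024 ≈ 345995 black pixels.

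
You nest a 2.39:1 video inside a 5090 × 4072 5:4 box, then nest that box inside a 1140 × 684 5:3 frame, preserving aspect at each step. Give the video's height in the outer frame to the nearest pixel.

First fit — 2.39:1 into 5090×4072 spans the width: 5090.00 × 2129.71.
5:4 in 1140×684: fills the height, so the intermediate becomes 855.00 × 684.00 — a scale of ×0.1680.
So the video's height is 2129.71 × 0.1680 ≈ 357.74.

358 px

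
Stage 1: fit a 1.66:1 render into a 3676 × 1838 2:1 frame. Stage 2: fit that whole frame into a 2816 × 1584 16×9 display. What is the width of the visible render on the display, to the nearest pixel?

Inside the 3676×1838 canvas the render is height-limited at 3051.08 × 1838.00.
Second fit — the 2:1 canvas into 2816×1584 spans the width: 2816.00 × 1408.00 (×0.7661 from 3676×1838).
Applying the same ×0.7661: 3051.08 → 2337.28.

2337 px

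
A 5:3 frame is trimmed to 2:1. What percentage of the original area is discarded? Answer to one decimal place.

16.7%

2:1 is wider than 5:3, so the crop keeps the full width and trims the height.
(1.667)/(2.000) ≈ 0.833 of the area survives, leaving 16.67% discarded.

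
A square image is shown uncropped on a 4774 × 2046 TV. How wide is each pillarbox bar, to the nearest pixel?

1364 px

Since 1.000 < 2.333, the image is height-limited.
That makes the image 2046.00 px wide (2046 × 1/1).
Black = 4774 − 2046.00 = 2728.00 px, or 1364.00 per bar.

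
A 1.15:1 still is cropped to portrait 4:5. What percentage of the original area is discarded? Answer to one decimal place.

30.4%

Going from 1.15:1 to portrait 4:5 means cutting width while keeping height.
Area ratio = (0.800)/(1.150) = 69.57%; the remaining 30.43% is cropped out.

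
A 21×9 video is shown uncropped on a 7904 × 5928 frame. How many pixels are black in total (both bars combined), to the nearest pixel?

21×9 is wider than 4:3, so it spans the full width.
Content height = 7904 × 9/21 ≈ 3387.4286 px.
Black = 5928 − 3387.4286 = 2540.5714 px.
That's 2540.5714 × 7904 ≈ 20080677 black pixels.

20080677 pixels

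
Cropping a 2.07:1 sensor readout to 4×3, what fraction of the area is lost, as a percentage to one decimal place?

Going from 2.07:1 to 4×3 means cutting width while keeping height.
(1.333)/(2.070) ≈ 0.644 of the area survives, leaving 35.59% discarded.

35.6%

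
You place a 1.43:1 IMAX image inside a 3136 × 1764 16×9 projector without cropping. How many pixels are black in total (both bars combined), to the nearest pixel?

1.43:1 IMAX (1.430) < 16×9 (1.778), so the image fills the height.
The image is 1764 × 1.430 ≈ 2522.5200 px wide.
3136 − 2522.5200 = 613.4800 px of bars.
That's 613.4800 × 1764 ≈ 1082179 black pixels.

1082179 pixels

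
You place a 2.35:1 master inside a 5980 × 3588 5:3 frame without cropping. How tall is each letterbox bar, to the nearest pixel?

2.35:1 is wider than 5:3, so it spans the full width.
The master is 5980 / 2.350 ≈ 2544.68 px tall.
Black = 3588 − 2544.68 = 1043.32 px, or 521.66 per bar.

522 px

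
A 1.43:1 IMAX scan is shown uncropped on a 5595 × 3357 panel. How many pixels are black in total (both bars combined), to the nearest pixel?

2667103 pixels

1.43:1 IMAX (1.430) < 5:3 (1.667), so the scan fills the height.
Content width = 3357 × 1.430 ≈ 4800.5100 px.
Black = 5595 − 4800.5100 = 794.4900 px.
Across the 3357-px span: 794.4900 × 3357 ≈ 2667103 px.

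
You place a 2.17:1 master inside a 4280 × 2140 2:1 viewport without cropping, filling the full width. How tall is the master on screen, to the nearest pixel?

1972 px

That makes the image 1972.35 px tall (4280 / 2.170).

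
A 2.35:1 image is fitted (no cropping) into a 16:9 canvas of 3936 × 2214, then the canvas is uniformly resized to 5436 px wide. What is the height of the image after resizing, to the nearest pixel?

Fitted into 3936×2214, the image spans the width; its height is 3936 / 2.350 ≈ 1674.89 px.
The frame scales by 5436/3936 = 1.3811; 1674.89 × 1.3811 ≈ 2313.19 px.

2313 px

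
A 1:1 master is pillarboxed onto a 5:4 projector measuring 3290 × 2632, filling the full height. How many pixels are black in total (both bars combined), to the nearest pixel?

1731856 pixels

The master is 2632 × 1/1 ≈ 2632.0000 px wide.
Black = 3290 − 2632.0000 = 658.0000 px.
That's 658.0000 × 2632 ≈ 1731856 black pixels.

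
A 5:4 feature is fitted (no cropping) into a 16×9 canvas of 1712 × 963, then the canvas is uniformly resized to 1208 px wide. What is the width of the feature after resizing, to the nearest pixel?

In the 1712×963 frame the feature fills the height: width = 963 × 5/4 ≈ 1203.75 px.
Scaling 1712 → 1208 is ×0.7056, so the width becomes 1203.75 × 0.7056 ≈ 849.38 px.

849 px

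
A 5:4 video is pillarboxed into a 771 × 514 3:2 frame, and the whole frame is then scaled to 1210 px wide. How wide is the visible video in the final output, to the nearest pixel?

At 771×514 the video is height-limited, so width = 514 × 5/4 ≈ 642.50 px.
Resizing to 1210 px wide multiplies everything by 1.5694: 642.50 → 1008.33 px.

1008 px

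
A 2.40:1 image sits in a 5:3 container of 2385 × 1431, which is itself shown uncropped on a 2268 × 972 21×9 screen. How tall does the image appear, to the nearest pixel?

2.40:1 in 2385×1431: fills the width, so the image is 2385.00 × 993.75.
Second fit — the 5:3 canvas into 2268×972 spans the height: 1620.00 × 972.00 (×0.6792 from 2385×1431).
Applying the same ×0.6792: 993.75 → 675.00.

675 px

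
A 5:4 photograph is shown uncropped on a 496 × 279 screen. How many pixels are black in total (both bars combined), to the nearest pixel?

41083 pixels

Since 1.250 < 1.778, the photograph is height-limited.
Content width = 279 × 5/4 ≈ 348.7500 px.
496 − 348.7500 = 147.2500 px of bars.
Bar area = 147.2500 × 279 ≈ 41083 px.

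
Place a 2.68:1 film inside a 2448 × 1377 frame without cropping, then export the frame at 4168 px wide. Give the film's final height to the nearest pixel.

1555 px

Fitted into 2448×1377, the film spans the width; its height is 2448 / 2.680 ≈ 913.43 px.
Scaling 2448 → 4168 is ×1.7026, so the height becomes 913.43 × 1.7026 ≈ 1555.22 px.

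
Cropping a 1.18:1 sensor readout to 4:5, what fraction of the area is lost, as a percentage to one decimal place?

4:5 is narrower than 1.18:1, so the crop keeps the full height and trims the width.
Area ratio = (0.800)/(1.180) = 67.80%; the remaining 32.20% is cropped out.

32.2%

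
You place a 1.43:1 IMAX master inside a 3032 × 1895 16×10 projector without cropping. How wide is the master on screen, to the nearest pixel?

2710 px

Since 1.430 < 1.600, the master is height-limited.
The master is 1895 × 1.430 ≈ 2709.85 px wide.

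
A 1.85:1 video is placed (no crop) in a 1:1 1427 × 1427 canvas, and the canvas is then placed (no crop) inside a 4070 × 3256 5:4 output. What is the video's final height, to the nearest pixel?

Inside the 1427×1427 canvas the video is width-limited at 1427.00 × 771.35.
The 1:1 canvas is height-limited in 4070×3256, giving 3256.00 × 3256.00; scale factor 2.2817.
The video scales with it: height 771.35 × 2.2817 ≈ 1760.00.

1760 px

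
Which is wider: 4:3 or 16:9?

4:3 = 1.333 and 16:9 = 1.778; 1.778 > 1.333.

16:9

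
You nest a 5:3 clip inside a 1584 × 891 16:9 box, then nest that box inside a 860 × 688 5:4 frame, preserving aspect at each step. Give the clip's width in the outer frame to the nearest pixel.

806 px

First fit — 5:3 into 1584×891 spans the height: 1485.00 × 891.00.
Second fit — the 16:9 canvas into 860×688 spans the width: 860.00 × 483.75 (×0.5429 from 1584×891).
The clip scales with it: width 1485.00 × 0.5429 ≈ 806.25.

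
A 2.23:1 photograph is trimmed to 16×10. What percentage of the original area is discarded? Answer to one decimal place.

16×10 is narrower than 2.23:1, so the crop keeps the full height and trims the width.
Area ratio = (1.600)/(2.230) = 71.75%; the remaining 28.25% is cropped out.

28.3%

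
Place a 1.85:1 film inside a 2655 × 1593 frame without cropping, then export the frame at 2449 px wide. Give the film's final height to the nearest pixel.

1324 px

At 2655×1593 the film is width-limited, so height = 2655 / 1.850 ≈ 1435.14 px.
Scaling 2655 → 2449 is ×0.9224, so the height becomes 1435.14 × 0.9224 ≈ 1323.78 px.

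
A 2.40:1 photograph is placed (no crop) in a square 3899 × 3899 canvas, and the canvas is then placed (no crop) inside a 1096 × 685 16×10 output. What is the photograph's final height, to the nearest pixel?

285 px

2.40:1 in 3899×3899: fills the width, so the photograph is 3899.00 × 1624.58.
square in 1096×685: fills the height, so the intermediate becomes 685.00 × 685.00 — a scale of ×0.1757.
The photograph scales with it: height 1624.58 × 0.1757 ≈ 285.42.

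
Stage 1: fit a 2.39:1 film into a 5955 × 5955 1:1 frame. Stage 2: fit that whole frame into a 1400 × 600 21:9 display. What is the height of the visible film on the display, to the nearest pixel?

251 px

Inside the 5955×5955 canvas the film is width-limited at 5955.00 × 2491.63.
Second fit — the 1:1 canvas into 1400×600 spans the height: 600.00 × 600.00 (×0.1008 from 5955×5955).
Applying the same ×0.1008: 2491.63 → 251.05.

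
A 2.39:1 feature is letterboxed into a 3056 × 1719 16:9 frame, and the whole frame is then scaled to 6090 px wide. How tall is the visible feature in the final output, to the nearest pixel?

In the 3056×1719 frame the feature fills the width: height = 3056 / 2.390 ≈ 1278.66 px.
Scaling 3056 → 6090 is ×1.9928, so the height becomes 1278.66 × 1.9928 ≈ 2548.12 px.

2548 px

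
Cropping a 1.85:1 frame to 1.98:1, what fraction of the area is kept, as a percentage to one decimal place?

The width stays; only height is cut (since 1.98:1 is wider than 1.85:1).
Fraction kept = (1.850)/(1.980) ≈ 93.43%.

93.4%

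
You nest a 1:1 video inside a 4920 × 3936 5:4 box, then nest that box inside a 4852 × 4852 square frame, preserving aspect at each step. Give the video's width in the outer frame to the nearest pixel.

Inside the 4920×3936 canvas the video is height-limited at 3936.00 × 3936.00.
The 5:4 canvas is width-limited in 4852×4852, giving 4852.00 × 3881.60; scale factor 0.9862.
So the video's width is 3936.00 × 0.9862 ≈ 3881.60.

3882 px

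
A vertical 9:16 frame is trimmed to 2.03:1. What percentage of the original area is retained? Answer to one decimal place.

27.7%

2.03:1 is wider than vertical 9:16, so the crop keeps the full width and trims the height.
(0.562)/(2.030) ≈ 0.277 of the area survives.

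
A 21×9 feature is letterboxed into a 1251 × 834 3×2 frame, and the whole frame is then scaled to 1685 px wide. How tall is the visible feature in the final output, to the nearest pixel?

At 1251×834 the feature is width-limited, so height = 1251 × 9/21 ≈ 536.14 px.
Scaling 1251 → 1685 is ×1.3469, so the height becomes 536.14 × 1.3469 ≈ 722.14 px.

722 px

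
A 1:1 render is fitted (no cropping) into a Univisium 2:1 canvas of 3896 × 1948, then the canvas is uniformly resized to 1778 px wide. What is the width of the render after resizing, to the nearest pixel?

In the 3896×1948 frame the render fills the height: width = 1948 × 1/1 ≈ 1948.00 px.
The frame scales by 1778/3896 = 0.4564; 1948.00 × 0.4564 ≈ 889.00 px.

889 px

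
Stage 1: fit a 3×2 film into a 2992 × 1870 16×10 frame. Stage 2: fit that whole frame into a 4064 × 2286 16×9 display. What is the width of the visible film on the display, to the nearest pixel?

Inside the 2992×1870 canvas the film is height-limited at 2805.00 × 1870.00.
Second fit — the 16×10 canvas into 4064×2286 spans the height: 3657.60 × 2286.00 (×1.2225 from 2992×1870).
The film scales with it: width 2805.00 × 1.2225 ≈ 3429.00.

3429 px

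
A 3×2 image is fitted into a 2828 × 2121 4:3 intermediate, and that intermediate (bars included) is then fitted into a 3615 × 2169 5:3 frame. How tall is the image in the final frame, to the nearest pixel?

First fit — 3×2 into 2828×2121 spans the width: 2828.00 × 1885.33.
4:3 in 3615×2169: fills the height, so the intermediate becomes 2892.00 × 2169.00 — a scale of ×1.0226.
The image scales with it: height 1885.33 × 1.0226 ≈ 1928.00.

1928 px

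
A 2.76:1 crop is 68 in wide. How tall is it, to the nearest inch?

25 in

68 / 2.760 = 24.64.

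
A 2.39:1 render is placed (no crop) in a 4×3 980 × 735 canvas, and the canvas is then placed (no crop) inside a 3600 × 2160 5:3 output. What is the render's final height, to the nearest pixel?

1205 px

First fit — 2.39:1 into 980×735 spans the width: 980.00 × 410.04.
4×3 in 3600×2160: fills the height, so the intermediate becomes 2880.00 × 2160.00 — a scale of ×2.9388.
The render scales with it: height 410.04 × 2.9388 ≈ 1205.02.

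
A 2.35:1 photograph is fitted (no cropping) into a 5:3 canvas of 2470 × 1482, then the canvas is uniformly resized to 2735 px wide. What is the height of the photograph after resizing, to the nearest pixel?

At 2470×1482 the photograph is width-limited, so height = 2470 / 2.350 ≈ 1051.06 px.
The frame scales by 2735/2470 = 1.1073; 1051.06 × 1.1073 ≈ 1163.83 px.

1164 px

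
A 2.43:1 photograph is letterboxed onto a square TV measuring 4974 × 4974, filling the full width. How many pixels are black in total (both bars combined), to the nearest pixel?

14559328 pixels

The photograph is 4974 / 2.430 ≈ 2046.9136 px tall.
4974 − 2046.9136 = 2927.0864 px of bars.
Across the 4974-px span: 2927.0864 × 4974 ≈ 14559328 px.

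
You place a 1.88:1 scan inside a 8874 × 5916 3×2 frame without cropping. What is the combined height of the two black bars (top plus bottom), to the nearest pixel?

1.88:1 (1.880) > 3×2 (1.500), so the scan fills the width.
The scan is 8874 / 1.880 ≈ 4720.21 px tall.
5916 − 4720.21 = 1195.79 px of bars.

1196 px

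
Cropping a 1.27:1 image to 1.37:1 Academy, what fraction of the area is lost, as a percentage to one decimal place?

The width stays; only height is cut (since 1.37:1 Academy is wider than 1.27:1).
Area ratio = (1.270)/(1.370) = 92.70%; the remaining 7.30% is cropped out.

7.3%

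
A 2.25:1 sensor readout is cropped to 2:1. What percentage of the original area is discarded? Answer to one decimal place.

Going from 2.25:1 to 2:1 means cutting width while keeping height.
Area ratio = (2.000)/(2.250) = 88.89%; the remaining 11.11% is cropped out.

11.1%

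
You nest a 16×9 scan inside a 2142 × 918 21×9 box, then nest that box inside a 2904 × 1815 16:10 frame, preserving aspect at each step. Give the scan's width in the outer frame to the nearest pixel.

2213 px

Inside the 2142×918 canvas the scan is height-limited at 1632.00 × 918.00.
21×9 in 2904×1815: fills the width, so the intermediate becomes 2904.00 × 1244.57 — a scale of ×1.3557.
Applying the same ×1.3557: 1632.00 → 2212.57.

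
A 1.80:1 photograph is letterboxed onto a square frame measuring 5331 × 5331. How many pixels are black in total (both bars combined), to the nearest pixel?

1.80:1 is wider than square, so it spans the full width.
Content height = 5331 / 1.800 ≈ 2961.6667 px.
Leftover height: 5331 − 2961.6667 = 2369.3333 px.
Bar area = 2369.3333 × 5331 ≈ 12630916 px.

12630916 pixels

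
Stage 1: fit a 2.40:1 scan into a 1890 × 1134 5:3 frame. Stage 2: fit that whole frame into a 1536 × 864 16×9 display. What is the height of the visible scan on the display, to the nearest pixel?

First fit — 2.40:1 into 1890×1134 spans the width: 1890.00 × 787.50.
The 5:3 canvas is height-limited in 1536×864, giving 1440.00 × 864.00; scale factor 0.7619.
The scan scales with it: height 787.50 × 0.7619 ≈ 600.00.

600 px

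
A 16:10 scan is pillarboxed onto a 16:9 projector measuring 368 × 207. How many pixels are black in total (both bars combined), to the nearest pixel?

7618 pixels

16:10 is narrower than 16:9, so it spans the full height.
That makes the image 331.2000 px wide (207 × 16/10).
Leftover width: 368 − 331.2000 = 36.8000 px.
Bar area = 36.8000 × 207 ≈ 7618 px.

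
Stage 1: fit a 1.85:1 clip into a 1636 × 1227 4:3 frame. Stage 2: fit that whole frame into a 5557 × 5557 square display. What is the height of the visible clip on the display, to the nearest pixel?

3004 px

1.85:1 in 1636×1227: fills the width, so the clip is 1636.00 × 884.32.
4:3 in 5557×5557: fills the width, so the intermediate becomes 5557.00 × 4167.75 — a scale of ×3.3967.
So the clip's height is 884.32 × 3.3967 ≈ 3003.78.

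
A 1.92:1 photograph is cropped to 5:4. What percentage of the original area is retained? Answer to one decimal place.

65.1%

Going from 1.92:1 to 5:4 means cutting width while keeping height.
Fraction kept = (1.250)/(1.920) ≈ 65.10%.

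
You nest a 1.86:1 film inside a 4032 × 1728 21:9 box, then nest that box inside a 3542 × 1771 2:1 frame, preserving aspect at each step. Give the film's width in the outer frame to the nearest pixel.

2823 px

First fit — 1.86:1 into 4032×1728 spans the height: 3214.08 × 1728.00.
The 21:9 canvas is width-limited in 3542×1771, giving 3542.00 × 1518.00; scale factor 0.8785.
The film scales with it: width 3214.08 × 0.8785 ≈ 2823.48.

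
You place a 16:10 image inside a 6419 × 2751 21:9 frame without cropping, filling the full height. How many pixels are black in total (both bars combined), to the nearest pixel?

The image is 2751 × 16/10 ≈ 4401.6000 px wide.
Black = 6419 − 4401.6000 = 2017.4000 px.
That's 2017.4000 × 2751 ≈ 5549867 black pixels.

5549867 pixels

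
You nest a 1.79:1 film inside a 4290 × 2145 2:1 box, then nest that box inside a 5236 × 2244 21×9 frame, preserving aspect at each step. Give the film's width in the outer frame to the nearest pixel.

First fit — 1.79:1 into 4290×2145 spans the height: 3839.55 × 2145.00.
The 2:1 canvas is height-limited in 5236×2244, giving 4488.00 × 2244.00; scale factor 1.0462.
The film scales with it: width 3839.55 × 1.0462 ≈ 4016.76.

4017 px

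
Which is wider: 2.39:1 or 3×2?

2.39 and 3×2 = 1.5; 2.39 > 1.5.

2.39:1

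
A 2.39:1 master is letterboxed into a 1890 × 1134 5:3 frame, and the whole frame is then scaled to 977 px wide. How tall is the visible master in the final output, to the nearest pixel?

409 px

At 1890×1134 the master is width-limited, so height = 1890 / 2.390 ≈ 790.79 px.
The frame scales by 977/1890 = 0.5169; 790.79 × 0.5169 ≈ 408.79 px.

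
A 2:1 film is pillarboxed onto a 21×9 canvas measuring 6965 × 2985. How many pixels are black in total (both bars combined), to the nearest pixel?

Since 2.000 < 2.333, the film is height-limited.
The film is 2985 × 2/1 ≈ 5970.0000 px wide.
6965 − 5970.0000 = 995.0000 px of bars.
Across the 2985-px span: 995.0000 × 2985 ≈ 2970075 px.

2970075 pixels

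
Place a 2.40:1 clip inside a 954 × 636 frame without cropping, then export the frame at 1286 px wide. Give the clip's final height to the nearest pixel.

At 954×636 the clip is width-limited, so height = 954 / 2.400 ≈ 397.50 px.
The frame scales by 1286/954 = 1.3480; 397.50 × 1.3480 ≈ 535.83 px.

536 px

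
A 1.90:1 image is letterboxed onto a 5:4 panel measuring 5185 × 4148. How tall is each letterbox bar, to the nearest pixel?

710 px

1.90:1 (1.900) > 5:4 (1.250), so the image fills the width.
That makes the image 2728.95 px tall (5185 / 1.900).
Black = 4148 − 2728.95 = 1419.05 px, or 709.53 per bar.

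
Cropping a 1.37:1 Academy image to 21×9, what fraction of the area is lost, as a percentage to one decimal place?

Going from 1.37:1 Academy to 21×9 means cutting height while keeping width.
Fraction kept = (1.370)/(2.333) ≈ 58.71%, so 41.29% is lost.

41.3%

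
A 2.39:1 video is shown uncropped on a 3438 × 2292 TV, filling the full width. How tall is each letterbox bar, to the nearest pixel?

427 px

That makes the image 1438.49 px tall (3438 / 2.390).
Black = 2292 − 1438.49 = 853.51 px, or 426.75 per bar.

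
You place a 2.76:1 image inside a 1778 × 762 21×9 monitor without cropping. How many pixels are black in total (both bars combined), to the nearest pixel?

209443 pixels

2.76:1 is wider than 21×9, so it spans the full width.
That makes the image 644.2029 px tall (1778 / 2.760).
762 − 644.2029 = 117.7971 px of bars.
Across the 1778-px span: 117.7971 × 1778 ≈ 209443 px.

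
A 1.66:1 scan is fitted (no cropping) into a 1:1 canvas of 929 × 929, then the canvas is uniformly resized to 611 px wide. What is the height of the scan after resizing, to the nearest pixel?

At 929×929 the scan is width-limited, so height = 929 / 1.660 ≈ 559.64 px.
Scaling 929 → 611 is ×0.6577, so the height becomes 559.64 × 0.6577 ≈ 368.07 px.

368 px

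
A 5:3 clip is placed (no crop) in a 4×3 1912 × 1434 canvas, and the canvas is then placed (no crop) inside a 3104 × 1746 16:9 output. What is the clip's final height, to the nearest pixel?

5:3 in 1912×1434: fills the width, so the clip is 1912.00 × 1147.20.
4×3 in 3104×1746: fills the height, so the intermediate becomes 2328.00 × 1746.00 — a scale of ×1.2176.
So the clip's height is 1147.20 × 1.2176 ≈ 1396.80.

1397 px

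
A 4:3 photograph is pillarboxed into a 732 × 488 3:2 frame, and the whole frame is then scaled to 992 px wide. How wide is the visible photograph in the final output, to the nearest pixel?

882 px

Fitted into 732×488, the photograph spans the height; its width is 488 × 4/3 ≈ 650.67 px.
Scaling 732 → 992 is ×1.3552, so the width becomes 650.67 × 1.3552 ≈ 881.78 px.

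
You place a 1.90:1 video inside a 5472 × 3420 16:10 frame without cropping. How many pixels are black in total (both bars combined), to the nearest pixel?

2954880 pixels

1.90:1 is wider than 16:10, so it spans the full width.
That makes the image 2880.0000 px tall (5472 / 1.900).
Black = 3420 − 2880.0000 = 540.0000 px.
Bar area = 540.0000 × 5472 ≈ 2954880 px.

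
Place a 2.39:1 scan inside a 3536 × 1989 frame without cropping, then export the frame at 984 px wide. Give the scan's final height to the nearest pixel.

At 3536×1989 the scan is width-limited, so height = 3536 / 2.390 ≈ 1479.50 px.
The frame scales by 984/3536 = 0.2783; 1479.50 × 0.2783 ≈ 411.72 px.

412 px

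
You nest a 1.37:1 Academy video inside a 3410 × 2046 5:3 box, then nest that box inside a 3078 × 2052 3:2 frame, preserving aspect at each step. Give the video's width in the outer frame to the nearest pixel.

First fit — 1.37:1 Academy into 3410×2046 spans the height: 2803.02 × 2046.00.
Second fit — the 5:3 canvas into 3078×2052 spans the width: 3078.00 × 1846.80 (×0.9026 from 3410×2046).
The video scales with it: width 2803.02 × 0.9026 ≈ 2530.12.

2530 px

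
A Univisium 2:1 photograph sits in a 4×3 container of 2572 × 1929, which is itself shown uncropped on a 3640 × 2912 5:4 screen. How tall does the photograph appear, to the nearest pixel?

1820 px

Univisium 2:1 in 2572×1929: fills the width, so the photograph is 2572.00 × 1286.00.
4×3 in 3640×2912: fills the width, so the intermediate becomes 3640.00 × 2730.00 — a scale of ×1.4152.
So the photograph's height is 1286.00 × 1.4152 ≈ 1820.00.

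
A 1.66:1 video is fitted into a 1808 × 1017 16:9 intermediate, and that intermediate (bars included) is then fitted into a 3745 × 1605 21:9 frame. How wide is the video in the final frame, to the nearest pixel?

2664 px

1.66:1 in 1808×1017: fills the height, so the video is 1688.22 × 1017.00.
Second fit — the 16:9 canvas into 3745×1605 spans the height: 2853.33 × 1605.00 (×1.5782 from 1808×1017).
Applying the same ×1.5782: 1688.22 → 2664.30.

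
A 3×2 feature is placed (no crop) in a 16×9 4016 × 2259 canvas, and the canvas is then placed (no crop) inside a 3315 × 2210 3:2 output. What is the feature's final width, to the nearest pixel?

Inside the 4016×2259 canvas the feature is height-limited at 3388.50 × 2259.00.
The 16×9 canvas is width-limited in 3315×2210, giving 3315.00 × 1864.69; scale factor 0.8254.
Applying the same ×0.8254: 3388.50 → 2797.03.

2797 px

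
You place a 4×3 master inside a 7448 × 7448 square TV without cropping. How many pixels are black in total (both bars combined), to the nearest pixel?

13868176 pixels

4×3 (1.333) > square (1.000), so the master fills the width.
Content height = 7448 × 3/4 ≈ 5586.0000 px.
Leftover height: 7448 − 5586.0000 = 1862.0000 px.
Across the 7448-px span: 1862.0000 × 7448 ≈ 13868176 px.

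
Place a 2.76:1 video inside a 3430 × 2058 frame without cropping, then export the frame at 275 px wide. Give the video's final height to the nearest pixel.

At 3430×2058 the video is width-limited, so height = 3430 / 2.760 ≈ 1242.75 px.
Scaling 3430 → 275 is ×0.0802, so the height becomes 1242.75 × 0.0802 ≈ 99.64 px.

100 px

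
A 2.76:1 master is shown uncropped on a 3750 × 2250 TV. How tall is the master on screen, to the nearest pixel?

1359 px

Since 2.760 > 1.667, the master is width-limited.
That makes the image 1358.70 px tall (3750 / 2.760).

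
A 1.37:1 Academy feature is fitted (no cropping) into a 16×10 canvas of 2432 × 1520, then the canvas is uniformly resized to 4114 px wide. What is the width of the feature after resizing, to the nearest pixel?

Fitted into 2432×1520, the feature spans the height; its width is 1520 × 1.370 ≈ 2082.40 px.
Resizing to 4114 px wide multiplies everything by 1.6916: 2082.40 → 3522.61 px.

3523 px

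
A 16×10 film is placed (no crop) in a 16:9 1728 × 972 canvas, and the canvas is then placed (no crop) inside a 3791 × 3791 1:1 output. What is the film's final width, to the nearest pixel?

16×10 in 1728×972: fills the height, so the film is 1555.20 × 972.00.
The 16:9 canvas is width-limited in 3791×3791, giving 3791.00 × 2132.44; scale factor 2.1939.
Applying the same ×2.1939: 1555.20 → 3411.90.

3412 px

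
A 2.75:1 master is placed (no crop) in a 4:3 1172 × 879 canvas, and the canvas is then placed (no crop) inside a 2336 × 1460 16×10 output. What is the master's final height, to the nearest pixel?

708 px

First fit — 2.75:1 into 1172×879 spans the width: 1172.00 × 426.18.
4:3 in 2336×1460: fills the height, so the intermediate becomes 1946.67 × 1460.00 — a scale of ×1.6610.
Applying the same ×1.6610: 426.18 → 707.88.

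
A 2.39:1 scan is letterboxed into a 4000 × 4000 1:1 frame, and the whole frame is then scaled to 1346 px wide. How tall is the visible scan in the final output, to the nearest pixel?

In the 4000×4000 frame the scan fills the width: height = 4000 / 2.390 ≈ 1673.64 px.
Resizing to 1346 px wide multiplies everything by 0.3365: 1673.64 → 563.18 px.

563 px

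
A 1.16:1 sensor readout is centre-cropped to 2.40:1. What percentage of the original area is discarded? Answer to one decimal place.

51.7%

The width stays; only height is cut (since 2.40:1 is wider than 1.16:1).
(1.160)/(2.400) ≈ 0.483 of the area survives, leaving 51.67% discarded.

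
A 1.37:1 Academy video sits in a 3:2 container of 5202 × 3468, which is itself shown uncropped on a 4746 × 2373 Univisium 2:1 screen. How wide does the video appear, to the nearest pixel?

Inside the 5202×3468 canvas the video is height-limited at 4751.16 × 3468.00.
The 3:2 canvas is height-limited in 4746×2373, giving 3559.50 × 2373.00; scale factor 0.6843.
So the video's width is 4751.16 × 0.6843 ≈ 3251.01.

3251 px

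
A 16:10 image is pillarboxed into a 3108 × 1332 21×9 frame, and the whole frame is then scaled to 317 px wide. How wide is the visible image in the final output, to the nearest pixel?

At 3108×1332 the image is height-limited, so width = 1332 × 16/10 ≈ 2131.20 px.
The frame scales by 317/3108 = 0.1020; 2131.20 × 0.1020 ≈ 217.37 px.

217 px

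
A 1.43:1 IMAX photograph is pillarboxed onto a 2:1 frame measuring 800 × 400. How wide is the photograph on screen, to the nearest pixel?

572 px

Since 1.430 < 2.000, the photograph is height-limited.
Content width = 400 × 1.430 ≈ 572.00 px.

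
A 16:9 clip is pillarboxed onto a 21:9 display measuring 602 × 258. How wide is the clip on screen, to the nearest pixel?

16:9 is narrower than 21:9, so it spans the full height.
The clip is 258 × 16/9 ≈ 458.67 px wide.

459 px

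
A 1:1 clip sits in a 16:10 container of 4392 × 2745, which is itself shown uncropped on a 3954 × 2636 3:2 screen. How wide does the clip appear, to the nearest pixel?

First fit — 1:1 into 4392×2745 spans the height: 2745.00 × 2745.00.
16:10 in 3954×2636: fills the width, so the intermediate becomes 3954.00 × 2471.25 — a scale of ×0.9003.
So the clip's width is 2745.00 × 0.9003 ≈ 2471.25.

2471 px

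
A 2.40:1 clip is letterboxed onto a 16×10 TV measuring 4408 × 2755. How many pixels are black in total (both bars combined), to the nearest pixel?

Since 2.400 > 1.600, the clip is width-limited.
The clip is 4408 / 2.400 ≈ 1836.6667 px tall.
Black = 2755 − 1836.6667 = 918.3333 px.
Bar area = 918.3333 × 4408 ≈ 4048013 px.

4048013 pixels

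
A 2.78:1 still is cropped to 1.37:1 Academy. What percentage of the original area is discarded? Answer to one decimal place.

The height stays; only width is cut (since 1.37:1 Academy is narrower than 2.78:1).
(1.370)/(2.780) ≈ 0.493 of the area survives, leaving 50.72% discarded.

50.7%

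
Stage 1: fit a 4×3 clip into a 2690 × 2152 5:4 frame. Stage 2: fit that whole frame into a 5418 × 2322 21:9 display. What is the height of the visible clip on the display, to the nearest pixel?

Inside the 2690×2152 canvas the clip is width-limited at 2690.00 × 2017.50.
Second fit — the 5:4 canvas into 5418×2322 spans the height: 2902.50 × 2322.00 (×1.0790 from 2690×2152).
The clip scales with it: height 2017.50 × 1.0790 ≈ 2176.88.

2177 px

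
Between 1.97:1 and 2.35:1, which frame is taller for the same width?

1.97:1

1.97 and 2.35; 2.35 > 1.97. The smaller width-to-height ratio is the taller frame.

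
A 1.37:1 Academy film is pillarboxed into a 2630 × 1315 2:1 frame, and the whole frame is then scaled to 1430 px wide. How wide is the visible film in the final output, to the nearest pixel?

980 px

At 2630×1315 the film is height-limited, so width = 1315 × 1.370 ≈ 1801.55 px.
The frame scales by 1430/2630 = 0.5437; 1801.55 × 0.5437 ≈ 979.55 px.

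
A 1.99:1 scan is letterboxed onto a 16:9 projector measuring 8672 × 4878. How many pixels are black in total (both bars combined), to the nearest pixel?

4511270 pixels

1.99:1 is wider than 16:9, so it spans the full width.
That makes the image 4357.7889 px tall (8672 / 1.990).
Black = 4878 − 4357.7889 = 520.2111 px.
That's 520.2111 × 8672 ≈ 4511270 black pixels.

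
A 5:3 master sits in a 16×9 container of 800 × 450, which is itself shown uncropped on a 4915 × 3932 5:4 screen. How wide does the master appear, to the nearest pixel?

4608 px

5:3 in 800×450: fills the height, so the master is 750.00 × 450.00.
16×9 in 4915×3932: fills the width, so the intermediate becomes 4915.00 × 2764.69 — a scale of ×6.1437.
So the master's width is 750.00 × 6.1437 ≈ 4607.81.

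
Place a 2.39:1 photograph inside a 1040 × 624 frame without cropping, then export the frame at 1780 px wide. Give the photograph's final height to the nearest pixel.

745 px

At 1040×624 the photograph is width-limited, so height = 1040 / 2.390 ≈ 435.15 px.
The frame scales by 1780/1040 = 1.7115; 435.15 × 1.7115 ≈ 744.77 px.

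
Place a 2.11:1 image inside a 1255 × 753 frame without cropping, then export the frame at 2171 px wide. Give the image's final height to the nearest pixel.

1029 px

Fitted into 1255×753, the image spans the width; its height is 1255 / 2.110 ≈ 594.79 px.
Resizing to 2171 px wide multiplies everything by 1.7299: 594.79 → 1028.91 px.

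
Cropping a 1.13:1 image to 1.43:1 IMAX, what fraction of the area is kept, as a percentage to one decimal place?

79.0%

Going from 1.13:1 to 1.43:1 IMAX means cutting height while keeping width.
(1.130)/(1.430) ≈ 0.790 of the area survives.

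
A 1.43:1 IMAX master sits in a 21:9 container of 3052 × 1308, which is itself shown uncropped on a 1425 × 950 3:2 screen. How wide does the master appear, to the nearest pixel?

First fit — 1.43:1 IMAX into 3052×1308 spans the height: 1870.44 × 1308.00.
21:9 in 1425×950: fills the width, so the intermediate becomes 1425.00 × 610.71 — a scale of ×0.4669.
Applying the same ×0.4669: 1870.44 → 873.32.

873 px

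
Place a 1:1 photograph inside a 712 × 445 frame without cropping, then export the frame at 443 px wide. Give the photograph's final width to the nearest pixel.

At 712×445 the photograph is height-limited, so width = 445 × 1/1 ≈ 445.00 px.
The frame scales by 443/712 = 0.6222; 445.00 × 0.6222 ≈ 276.88 px.

277 px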